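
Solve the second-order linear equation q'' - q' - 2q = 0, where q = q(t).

Characteristic equation r² - r - 2 = 0 factors as (r - 2)(r + 1) = 0, so r = 2, -1.
Hence q_h = C1*exp(2*t) + C2*exp(-t).

q = C1*exp(2*t) + C2*exp(-t)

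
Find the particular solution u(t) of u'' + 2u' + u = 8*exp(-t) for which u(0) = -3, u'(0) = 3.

u = -3*exp(-t) + 4*t**2*exp(-t)

Characteristic equation r² + 2r + 1 = 0 has discriminant (2)² - 4·(1) = 0, so r = -1 is a repeated root.
Hence u_h = (C1 + C2*t)*exp(-t).
Since exp(-t) solves the homogeneous equation (r = -1 is a root of multiplicity 2), multiply the trial by t^2. Try u_p = A*t^2*exp(-t). Substituting into the equation and dividing by exp(-t) gives A = 4, so u_p = 4*t^2*exp(-t).
General solution: u = C1*exp(-t) + 4*t^2*exp(-t) + C2*t*exp(-t).
Apply the initial conditions: u(0) = C1 = -3 and u'(0) = C2 - C1 = 3. Solving gives C1 = -3, C2 = 0.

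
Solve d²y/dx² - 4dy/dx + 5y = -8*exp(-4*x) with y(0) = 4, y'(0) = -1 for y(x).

y = -8*exp(-4*x)/37 - 381*exp(2*x)*sin(x)/37 + 156*cos(x)*exp(2*x)/37

Characteristic equation r² - 4r + 5 = 0 has discriminant (-4)² - 4·(5) = -4 < 0, so r = 2 ± i.
Hence y_h = C1*cos(x)*exp(2*x) + C2*exp(2*x)*sin(x).
Try y_p = A*exp(-4*x). Substituting into the equation and dividing by exp(-4*x) gives A = -8/37, so y_p = -8*exp(-4*x)/37.
General solution: y = -8*exp(-4*x)/37 + C1*cos(x)*exp(2*x) + C2*exp(2*x)*sin(x).
Apply the initial conditions: y(0) = -8/37 + C1 = 4 and y'(0) = 32/37 + C2 + 2*C1 = -1. Solving gives C1 = 156/37, C2 = -381/37.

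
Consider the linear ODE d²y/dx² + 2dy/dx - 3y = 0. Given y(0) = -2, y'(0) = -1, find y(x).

y = -7*exp(x)/4 - exp(-3*x)/4

Characteristic equation r² + 2r - 3 = 0 factors as (r + 3)(r - 1) = 0, so r = -3, 1.
Hence y_h = C1*exp(-3*x) + C2*exp(x).
Apply the initial conditions: y(0) = C1 + C2 = -2 and y'(0) = C2 - 3*C1 = -1. Solving gives C1 = -1/4, C2 = -7/4.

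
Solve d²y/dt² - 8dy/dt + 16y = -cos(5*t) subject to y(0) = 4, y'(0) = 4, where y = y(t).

y = 9*cos(5*t)/1681 + 40*sin(5*t)/1681 + 6715*exp(4*t)/1681 - 496*t*exp(4*t)/41

Characteristic equation r² - 8r + 16 = 0 has discriminant (-8)² - 4·(16) = 0, so r = 4 is a repeated root.
Hence y_h = (C1 + C2*t)*exp(4*t).
Try y_p = A*cos(5*t) + B*sin(5*t). Substituting and equating the coefficients of cos(5t) and sin(5t) gives A = 9/1681, B = 40/1681, so y_p = 9*cos(5*t)/1681 + 40*sin(5*t)/1681.
General solution: y = 9*cos(5*t)/1681 + 40*sin(5*t)/1681 + C1*exp(4*t) + C2*t*exp(4*t).
Apply the initial conditions: y(0) = 9/1681 + C1 = 4 and y'(0) = 200/1681 + C2 + 4*C1 = 4. Solving gives C1 = 6715/1681, C2 = -496/41.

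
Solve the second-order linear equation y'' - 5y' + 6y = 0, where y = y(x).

Characteristic equation r² - 5r + 6 = 0 factors as (r - 2)(r - 3) = 0, so r = 2, 3.
Hence y_h = C1*exp(2*x) + C2*exp(3*x).

y = C1*exp(2*x) + C2*exp(3*x)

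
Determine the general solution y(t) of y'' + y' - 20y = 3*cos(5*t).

y = -27*cos(5*t)/410 + 3*sin(5*t)/410 + C1*exp(-5*t) + C2*exp(4*t)

Characteristic equation r² + r - 20 = 0 factors as (r + 5)(r - 4) = 0, so r = -5, 4.
Hence y_h = C1*exp(-5*t) + C2*exp(4*t).
Try y_p = A*cos(5*t) + B*sin(5*t). Substituting and equating the coefficients of cos(5t) and sin(5t) gives A = -27/410, B = 3/410, so y_p = -27*cos(5*t)/410 + 3*sin(5*t)/410.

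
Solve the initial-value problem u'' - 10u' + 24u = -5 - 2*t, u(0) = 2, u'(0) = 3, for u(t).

u = -35/144 - 53*exp(6*t)/18 - t/12 + 83*exp(4*t)/16

Characteristic equation r² - 10r + 24 = 0 factors as (r - 6)(r - 4) = 0, so r = 6, 4.
Hence u_h = C1*exp(6*t) + C2*exp(4*t).
For the particular solution try u_p = A0 + A1*t. Substituting and matching coefficients of each power of t gives A0 = -35/144, A1 = -1/12, so u_p = -35/144 - t/12.
General solution: u = -35/144 - t/12 + C1*exp(6*t) + C2*exp(4*t).
Apply the initial conditions: u(0) = -35/144 + C1 + C2 = 2 and u'(0) = -1/12 + 4*C2 + 6*C1 = 3. Solving gives C1 = -53/18, C2 = 83/16.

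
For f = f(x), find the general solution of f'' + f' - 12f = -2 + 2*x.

Characteristic equation r² + r - 12 = 0 factors as (r - 3)(r + 4) = 0, so r = 3, -4.
Hence f_h = C1*exp(3*x) + C2*exp(-4*x).
For the particular solution try f_p = A0 + A1*x. Substituting and matching coefficients of each power of x gives A0 = 11/72, A1 = -1/6, so f_p = 11/72 - x/6.

f = 11/72 - x/6 + C1*exp(3*x) + C2*exp(-4*x)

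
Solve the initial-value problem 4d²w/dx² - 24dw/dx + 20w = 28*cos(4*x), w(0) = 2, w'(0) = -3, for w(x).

w = -168*sin(4*x)/697 - 85*exp(5*x)/82 - 77*cos(4*x)/697 + 107*exp(x)/34

Divide through by 4: w'' - 6w' + 5w = 7*cos(4*x).
Characteristic equation r² - 6r + 5 = 0 factors as (r - 5)(r - 1) = 0, so r = 5, 1.
Hence w_h = C1*exp(5*x) + C2*exp(x).
Try w_p = A*cos(4*x) + B*sin(4*x). Substituting and equating the coefficients of cos(4x) and sin(4x) gives A = -77/697, B = -168/697, so w_p = -168*sin(4*x)/697 - 77*cos(4*x)/697.
General solution: w = -168*sin(4*x)/697 - 77*cos(4*x)/697 + C1*exp(5*x) + C2*exp(x).
Apply the initial conditions: w(0) = -77/697 + C1 + C2 = 2 and w'(0) = -672/697 + C2 + 5*C1 = -3. Solving gives C1 = -85/82, C2 = 107/34.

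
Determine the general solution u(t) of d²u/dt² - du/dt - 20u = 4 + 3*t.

Characteristic equation r² - r - 20 = 0 factors as (r + 4)(r - 5) = 0, so r = -4, 5.
Hence u_h = C1*exp(-4*t) + C2*exp(5*t).
For the particular solution try u_p = A0 + A1*t. Substituting and matching coefficients of each power of t gives A0 = -77/400, A1 = -3/20, so u_p = -77/400 - 3*t/20.

u = -77/400 - 3*t/20 + C1*exp(-4*t) + C2*exp(5*t)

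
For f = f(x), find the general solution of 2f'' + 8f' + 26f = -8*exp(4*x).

f = -4*exp(4*x)/45 + C1*cos(3*x)*exp(-2*x) + C2*exp(-2*x)*sin(3*x)

Divide through by 2: f'' + 4f' + 13f = -4*exp(4*x).
Characteristic equation r² + 4r + 13 = 0 has discriminant (4)² - 4·(13) = -36 < 0, so r = -2 ± 3i.
Hence f_h = C1*cos(3*x)*exp(-2*x) + C2*exp(-2*x)*sin(3*x).
Try f_p = A*exp(4*x). Substituting into the equation and dividing by exp(4*x) gives A = -4/45, so f_p = -4*exp(4*x)/45.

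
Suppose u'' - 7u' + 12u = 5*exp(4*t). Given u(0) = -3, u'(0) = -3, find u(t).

u = -4*exp(3*t) + 5*t*exp(4*t) + exp(4*t)

Characteristic equation r² - 7r + 12 = 0 factors as (r - 4)(r - 3) = 0, so r = 4, 3.
Hence u_h = C1*exp(4*t) + C2*exp(3*t).
Since exp(4*t) solves the homogeneous equation (r = 4 is a root of multiplicity 1), multiply the trial by t. Try u_p = A*t*exp(4*t). Substituting into the equation and dividing by exp(4*t) gives A = 5, so u_p = 5*t*exp(4*t).
General solution: u = C1*exp(4*t) + C2*exp(3*t) + 5*t*exp(4*t).
Apply the initial conditions: u(0) = C1 + C2 = -3 and u'(0) = 5 + 3*C2 + 4*C1 = -3. Solving gives C1 = 1, C2 = -4.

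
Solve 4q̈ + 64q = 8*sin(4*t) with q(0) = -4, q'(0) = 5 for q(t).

q = -4*cos(4*t) + 21*sin(4*t)/16 - t*cos(4*t)/4

Divide through by 4: q'' + 16q = 2*sin(4*t).
Characteristic equation r² + 16 = 0 has discriminant (0)² - 4·(16) = -64 < 0, so r = ± 4i.
Hence q_h = C1*cos(4*t) + C2*sin(4*t).
Since ±4i are characteristic roots, multiply the trial by t. Try q_p = t*(A*cos(4*t) + B*sin(4*t)). Substituting and equating the coefficients of cos(4t) and sin(4t) gives A = -1/4, B = 0, so q_p = -t*cos(4*t)/4.
General solution: q = C1*cos(4*t) + C2*sin(4*t) - t*cos(4*t)/4.
Apply the initial conditions: q(0) = C1 = -4 and q'(0) = -1/4 + 4*C2 = 5. Solving gives C1 = -4, C2 = 21/16.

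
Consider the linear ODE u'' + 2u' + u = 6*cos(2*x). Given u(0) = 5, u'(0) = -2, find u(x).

u = -18*cos(2*x)/25 + 24*sin(2*x)/25 + 143*exp(-x)/25 + 9*x*exp(-x)/5

Characteristic equation r² + 2r + 1 = 0 has discriminant (2)² - 4·(1) = 0, so r = -1 is a repeated root.
Hence u_h = (C1 + C2*x)*exp(-x).
Try u_p = A*cos(2*x) + B*sin(2*x). Substituting and equating the coefficients of cos(2x) and sin(2x) gives A = -18/25, B = 24/25, so u_p = -18*cos(2*x)/25 + 24*sin(2*x)/25.
General solution: u = -18*cos(2*x)/25 + 24*sin(2*x)/25 + C1*exp(-x) + C2*x*exp(-x).
Apply the initial conditions: u(0) = -18/25 + C1 = 5 and u'(0) = 48/25 + C2 - C1 = -2. Solving gives C1 = 143/25, C2 = 9/5.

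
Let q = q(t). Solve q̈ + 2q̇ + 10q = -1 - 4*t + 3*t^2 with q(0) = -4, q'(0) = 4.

q = -7/125 - 13*t/25 + 3*t**2/10 - 493*cos(3*t)*exp(-t)/125 + 24*exp(-t)*sin(3*t)/125

Characteristic equation r² + 2r + 10 = 0 has discriminant (2)² - 4·(10) = -36 < 0, so r = -1 ± 3i.
Hence q_h = C1*cos(3*t)*exp(-t) + C2*exp(-t)*sin(3*t).
For the particular solution try q_p = A0 + A1*t + A2*t^2. Substituting and matching coefficients of each power of t gives A0 = -7/125, A1 = -13/25, A2 = 3/10, so q_p = -7/125 - 13*t/25 + 3*t^2/10.
General solution: q = -7/125 - 13*t/25 + 3*t^2/10 + C1*cos(3*t)*exp(-t) + C2*exp(-t)*sin(3*t).
Apply the initial conditions: q(0) = -7/125 + C1 = -4 and q'(0) = -13/25 - C1 + 3*C2 = 4. Solving gives C1 = -493/125, C2 = 24/125.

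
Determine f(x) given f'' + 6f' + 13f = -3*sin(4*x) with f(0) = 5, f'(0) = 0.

Characteristic equation r² + 6r + 13 = 0 has discriminant (6)² - 4·(13) = -16 < 0, so r = -3 ± 2i.
Hence f_h = C1*cos(2*x)*exp(-3*x) + C2*exp(-3*x)*sin(2*x).
Try f_p = A*cos(4*x) + B*sin(4*x). Substituting and equating the coefficients of cos(4x) and sin(4x) gives A = 8/65, B = 1/65, so f_p = sin(4*x)/65 + 8*cos(4*x)/65.
General solution: f = sin(4*x)/65 + 8*cos(4*x)/65 + C1*cos(2*x)*exp(-3*x) + C2*exp(-3*x)*sin(2*x).
Apply the initial conditions: f(0) = 8/65 + C1 = 5 and f'(0) = 4/65 - 3*C1 + 2*C2 = 0. Solving gives C1 = 317/65, C2 = 947/130.

f = sin(4*x)/65 + 8*cos(4*x)/65 + 317*cos(2*x)*exp(-3*x)/65 + 947*exp(-3*x)*sin(2*x)/130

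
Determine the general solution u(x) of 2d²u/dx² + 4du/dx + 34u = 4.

Divide through by 2: u'' + 2u' + 17u = 2.
Characteristic equation r² + 2r + 17 = 0 has discriminant (2)² - 4·(17) = -64 < 0, so r = -1 ± 4i.
Hence u_h = C1*cos(4*x)*exp(-x) + C2*exp(-x)*sin(4*x).
For the particular solution try u_p = A0. Substituting and matching coefficients of each power of x gives A0 = 2/17, so u_p = 2/17.

u = 2/17 + C1*cos(4*x)*exp(-x) + C2*exp(-x)*sin(4*x)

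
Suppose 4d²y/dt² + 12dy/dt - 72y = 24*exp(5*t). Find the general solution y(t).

y = 3*exp(5*t)/11 + C1*exp(3*t) + C2*exp(-6*t)

Divide through by 4: y'' + 3y' - 18y = 6*exp(5*t).
Characteristic equation r² + 3r - 18 = 0 factors as (r - 3)(r + 6) = 0, so r = 3, -6.
Hence y_h = C1*exp(3*t) + C2*exp(-6*t).
Try y_p = A*exp(5*t). Substituting into the equation and dividing by exp(5*t) gives A = 3/11, so y_p = 3*exp(5*t)/11.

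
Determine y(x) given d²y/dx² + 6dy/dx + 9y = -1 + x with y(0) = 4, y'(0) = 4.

y = -5/27 + x/9 + 113*exp(-3*x)/27 + 148*x*exp(-3*x)/9

Characteristic equation r² + 6r + 9 = 0 has discriminant (6)² - 4·(9) = 0, so r = -3 is a repeated root.
Hence y_h = (C1 + C2*x)*exp(-3*x).
For the particular solution try y_p = A0 + A1*x. Substituting and matching coefficients of each power of x gives A0 = -5/27, A1 = 1/9, so y_p = -5/27 + x/9.
General solution: y = -5/27 + x/9 + C1*exp(-3*x) + C2*x*exp(-3*x).
Apply the initial conditions: y(0) = -5/27 + C1 = 4 and y'(0) = 1/9 + C2 - 3*C1 = 4. Solving gives C1 = 113/27, C2 = 148/9.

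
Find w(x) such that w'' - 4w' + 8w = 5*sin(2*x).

w = cos(2*x)/2 + sin(2*x)/4 + C1*cos(2*x)*exp(2*x) + C2*exp(2*x)*sin(2*x)

Characteristic equation r² - 4r + 8 = 0 has discriminant (-4)² - 4·(8) = -16 < 0, so r = 2 ± 2i.
Hence w_h = C1*cos(2*x)*exp(2*x) + C2*exp(2*x)*sin(2*x).
Try w_p = A*cos(2*x) + B*sin(2*x). Substituting and equating the coefficients of cos(2x) and sin(2x) gives A = 1/2, B = 1/4, so w_p = cos(2*x)/2 + sin(2*x)/4.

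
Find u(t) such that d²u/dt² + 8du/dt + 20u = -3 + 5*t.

u = -1/4 + t/4 + C1*cos(2*t)*exp(-4*t) + C2*exp(-4*t)*sin(2*t)

Characteristic equation r² + 8r + 20 = 0 has discriminant (8)² - 4·(20) = -16 < 0, so r = -4 ± 2i.
Hence u_h = C1*cos(2*t)*exp(-4*t) + C2*exp(-4*t)*sin(2*t).
For the particular solution try u_p = A0 + A1*t. Substituting and matching coefficients of each power of t gives A0 = -1/4, A1 = 1/4, so u_p = -1/4 + t/4.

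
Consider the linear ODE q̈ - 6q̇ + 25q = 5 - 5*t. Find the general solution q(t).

Characteristic equation r² - 6r + 25 = 0 has discriminant (-6)² - 4·(25) = -64 < 0, so r = 3 ± 4i.
Hence q_h = C1*cos(4*t)*exp(3*t) + C2*exp(3*t)*sin(4*t).
For the particular solution try q_p = A0 + A1*t. Substituting and matching coefficients of each power of t gives A0 = 19/125, A1 = -1/5, so q_p = 19/125 - t/5.

q = 19/125 - t/5 + C1*cos(4*t)*exp(3*t) + C2*exp(3*t)*sin(4*t)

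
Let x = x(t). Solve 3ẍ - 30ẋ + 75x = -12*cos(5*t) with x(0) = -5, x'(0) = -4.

x = -5*exp(5*t) + 2*sin(5*t)/25 + 103*t*exp(5*t)/5

Divide through by 3: x'' - 10x' + 25x = -4*cos(5*t).
Characteristic equation r² - 10r + 25 = 0 has discriminant (-10)² - 4·(25) = 0, so r = 5 is a repeated root.
Hence x_h = (C1 + C2*t)*exp(5*t).
Try x_p = A*cos(5*t) + B*sin(5*t). Substituting and equating the coefficients of cos(5t) and sin(5t) gives A = 0, B = 2/25, so x_p = 2*sin(5*t)/25.
General solution: x = 2*sin(5*t)/25 + C1*exp(5*t) + C2*t*exp(5*t).
Apply the initial conditions: x(0) = C1 = -5 and x'(0) = 2/5 + C2 + 5*C1 = -4. Solving gives C1 = -5, C2 = 103/5.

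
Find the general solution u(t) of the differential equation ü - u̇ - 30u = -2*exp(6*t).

Characteristic equation r² - r - 30 = 0 factors as (r - 6)(r + 5) = 0, so r = 6, -5.
Hence u_h = C1*exp(6*t) + C2*exp(-5*t).
Since exp(6*t) solves the homogeneous equation (r = 6 is a root of multiplicity 1), multiply the trial by t. Try u_p = A*t*exp(6*t). Substituting into the equation and dividing by exp(6*t) gives A = -2/11, so u_p = -2*t*exp(6*t)/11.

u = C1*exp(6*t) + C2*exp(-5*t) - 2*t*exp(6*t)/11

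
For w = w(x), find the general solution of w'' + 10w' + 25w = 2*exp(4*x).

Characteristic equation r² + 10r + 25 = 0 has discriminant (10)² - 4·(25) = 0, so r = -5 is a repeated root.
Hence w_h = (C1 + C2*x)*exp(-5*x).
Try w_p = A*exp(4*x). Substituting into the equation and dividing by exp(4*x) gives A = 2/81, so w_p = 2*exp(4*x)/81.

w = 2*exp(4*x)/81 + C1*exp(-5*x) + C2*x*exp(-5*x)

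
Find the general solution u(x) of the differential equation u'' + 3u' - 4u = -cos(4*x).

u = -3*sin(4*x)/136 + 5*cos(4*x)/136 + C1*exp(-4*x) + C2*exp(x)

Characteristic equation r² + 3r - 4 = 0 factors as (r + 4)(r - 1) = 0, so r = -4, 1.
Hence u_h = C1*exp(-4*x) + C2*exp(x).
Try u_p = A*cos(4*x) + B*sin(4*x). Substituting and equating the coefficients of cos(4x) and sin(4x) gives A = 5/136, B = -3/136, so u_p = -3*sin(4*x)/136 + 5*cos(4*x)/136.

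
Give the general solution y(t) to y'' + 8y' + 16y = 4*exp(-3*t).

Characteristic equation r² + 8r + 16 = 0 has discriminant (8)² - 4·(16) = 0, so r = -4 is a repeated root.
Hence y_h = (C1 + C2*t)*exp(-4*t).
Try y_p = A*exp(-3*t). Substituting into the equation and dividing by exp(-3*t) gives A = 4, so y_p = 4*exp(-3*t).

y = 4*exp(-3*t) + C1*exp(-4*t) + C2*t*exp(-4*t)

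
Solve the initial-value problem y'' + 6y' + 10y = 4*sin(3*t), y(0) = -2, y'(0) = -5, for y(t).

y = -72*cos(3*t)/325 + 4*sin(3*t)/325 - 3371*exp(-3*t)*sin(t)/325 - 578*cos(t)*exp(-3*t)/325

Characteristic equation r² + 6r + 10 = 0 has discriminant (6)² - 4·(10) = -4 < 0, so r = -3 ± i.
Hence y_h = C1*cos(t)*exp(-3*t) + C2*exp(-3*t)*sin(t).
Try y_p = A*cos(3*t) + B*sin(3*t). Substituting and equating the coefficients of cos(3t) and sin(3t) gives A = -72/325, B = 4/325, so y_p = -72*cos(3*t)/325 + 4*sin(3*t)/325.
General solution: y = -72*cos(3*t)/325 + 4*sin(3*t)/325 + C1*cos(t)*exp(-3*t) + C2*exp(-3*t)*sin(t).
Apply the initial conditions: y(0) = -72/325 + C1 = -2 and y'(0) = 12/325 + C2 - 3*C1 = -5. Solving gives C1 = -578/325, C2 = -3371/325.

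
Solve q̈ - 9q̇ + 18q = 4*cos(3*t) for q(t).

Characteristic equation r² - 9r + 18 = 0 factors as (r - 6)(r - 3) = 0, so r = 6, 3.
Hence q_h = C1*exp(6*t) + C2*exp(3*t).
Try q_p = A*cos(3*t) + B*sin(3*t). Substituting and equating the coefficients of cos(3t) and sin(3t) gives A = 2/45, B = -2/15, so q_p = -2*sin(3*t)/15 + 2*cos(3*t)/45.

q = -2*sin(3*t)/15 + 2*cos(3*t)/45 + C1*exp(6*t) + C2*exp(3*t)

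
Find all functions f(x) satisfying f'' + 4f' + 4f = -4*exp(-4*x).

f = -exp(-4*x) + C1*exp(-2*x) + C2*x*exp(-2*x)

Characteristic equation r² + 4r + 4 = 0 has discriminant (4)² - 4·(4) = 0, so r = -2 is a repeated root.
Hence f_h = (C1 + C2*x)*exp(-2*x).
Try f_p = A*exp(-4*x). Substituting into the equation and dividing by exp(-4*x) gives A = -1, so f_p = -exp(-4*x).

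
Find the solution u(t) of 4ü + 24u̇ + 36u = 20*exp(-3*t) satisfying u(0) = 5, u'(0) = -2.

u = 5*exp(-3*t) + 13*t*exp(-3*t) + 5*t**2*exp(-3*t)/2

Divide through by 4: u'' + 6u' + 9u = 5*exp(-3*t).
Characteristic equation r² + 6r + 9 = 0 has discriminant (6)² - 4·(9) = 0, so r = -3 is a repeated root.
Hence u_h = (C1 + C2*t)*exp(-3*t).
Since exp(-3*t) solves the homogeneous equation (r = -3 is a root of multiplicity 2), multiply the trial by t^2. Try u_p = A*t^2*exp(-3*t). Substituting into the equation and dividing by exp(-3*t) gives A = 5/2, so u_p = 5*t^2*exp(-3*t)/2.
General solution: u = C1*exp(-3*t) + 5*t^2*exp(-3*t)/2 + C2*t*exp(-3*t).
Apply the initial conditions: u(0) = C1 = 5 and u'(0) = C2 - 3*C1 = -2. Solving gives C1 = 5, C2 = 13.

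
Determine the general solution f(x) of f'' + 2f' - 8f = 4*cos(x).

Characteristic equation r² + 2r - 8 = 0 factors as (r + 4)(r - 2) = 0, so r = -4, 2.
Hence f_h = C1*exp(-4*x) + C2*exp(2*x).
Try f_p = A*cos(x) + B*sin(x). Substituting and equating the coefficients of cos(x) and sin(x) gives A = -36/85, B = 8/85, so f_p = -36*cos(x)/85 + 8*sin(x)/85.

f = -36*cos(x)/85 + 8*sin(x)/85 + C1*exp(-4*x) + C2*exp(2*x)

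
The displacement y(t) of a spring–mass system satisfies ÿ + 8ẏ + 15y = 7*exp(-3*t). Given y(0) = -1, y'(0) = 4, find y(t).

y = -9*exp(-3*t)/4 + 5*exp(-5*t)/4 + 7*t*exp(-3*t)/2

Characteristic equation r² + 8r + 15 = 0 factors as (r + 3)(r + 5) = 0, so r = -3, -5.
Hence y_h = C1*exp(-3*t) + C2*exp(-5*t).
Since exp(-3*t) solves the homogeneous equation (r = -3 is a root of multiplicity 1), multiply the trial by t. Try y_p = A*t*exp(-3*t). Substituting into the equation and dividing by exp(-3*t) gives A = 7/2, so y_p = 7*t*exp(-3*t)/2.
General solution: y = C1*exp(-3*t) + C2*exp(-5*t) + 7*t*exp(-3*t)/2.
Apply the initial conditions: y(0) = C1 + C2 = -1 and y'(0) = 7/2 - 5*C2 - 3*C1 = 4. Solving gives C1 = -9/4, C2 = 5/4.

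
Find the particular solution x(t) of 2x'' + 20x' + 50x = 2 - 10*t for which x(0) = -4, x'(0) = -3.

Divide through by 2: x'' + 10x' + 25x = 1 - 5*t.
Characteristic equation r² + 10r + 25 = 0 has discriminant (10)² - 4·(25) = 0, so r = -5 is a repeated root.
Hence x_h = (C1 + C2*t)*exp(-5*t).
For the particular solution try x_p = A0 + A1*t. Substituting and matching coefficients of each power of t gives A0 = 3/25, A1 = -1/5, so x_p = 3/25 - t/5.
General solution: x = 3/25 - t/5 + C1*exp(-5*t) + C2*t*exp(-5*t).
Apply the initial conditions: x(0) = 3/25 + C1 = -4 and x'(0) = -1/5 + C2 - 5*C1 = -3. Solving gives C1 = -103/25, C2 = -117/5.

x = 3/25 - 103*exp(-5*t)/25 - t/5 - 117*t*exp(-5*t)/5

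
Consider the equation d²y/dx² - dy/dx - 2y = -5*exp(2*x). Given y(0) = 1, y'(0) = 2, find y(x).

y = -5*exp(-x)/9 + 14*exp(2*x)/9 - 5*x*exp(2*x)/3

Characteristic equation r² - r - 2 = 0 factors as (r - 2)(r + 1) = 0, so r = 2, -1.
Hence y_h = C1*exp(2*x) + C2*exp(-x).
Since exp(2*x) solves the homogeneous equation (r = 2 is a root of multiplicity 1), multiply the trial by x. Try y_p = A*x*exp(2*x). Substituting into the equation and dividing by exp(2*x) gives A = -5/3, so y_p = -5*x*exp(2*x)/3.
General solution: y = C1*exp(2*x) + C2*exp(-x) - 5*x*exp(2*x)/3.
Apply the initial conditions: y(0) = C1 + C2 = 1 and y'(0) = -5/3 - C2 + 2*C1 = 2. Solving gives C1 = 14/9, C2 = -5/9.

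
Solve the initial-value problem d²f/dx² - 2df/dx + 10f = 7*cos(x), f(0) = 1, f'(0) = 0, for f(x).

f = -14*sin(x)/85 + 63*cos(x)/85 - 8*exp(x)*sin(3*x)/255 + 22*cos(3*x)*exp(x)/85

Characteristic equation r² - 2r + 10 = 0 has discriminant (-2)² - 4·(10) = -36 < 0, so r = 1 ± 3i.
Hence f_h = C1*cos(3*x)*exp(x) + C2*exp(x)*sin(3*x).
Try f_p = A*cos(x) + B*sin(x). Substituting and equating the coefficients of cos(x) and sin(x) gives A = 63/85, B = -14/85, so f_p = -14*sin(x)/85 + 63*cos(x)/85.
General solution: f = -14*sin(x)/85 + 63*cos(x)/85 + C1*cos(3*x)*exp(x) + C2*exp(x)*sin(3*x).
Apply the initial conditions: f(0) = 63/85 + C1 = 1 and f'(0) = -14/85 + C1 + 3*C2 = 0. Solving gives C1 = 22/85, C2 = -8/255.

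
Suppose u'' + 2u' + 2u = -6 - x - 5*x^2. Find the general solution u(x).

Characteristic equation r² + 2r + 2 = 0 has discriminant (2)² - 4·(2) = -4 < 0, so r = -1 ± i.
Hence u_h = C1*cos(x)*exp(-x) + C2*exp(-x)*sin(x).
For the particular solution try u_p = A0 + A1*x + A2*x^2. Substituting and matching coefficients of each power of x gives A0 = -5, A1 = 9/2, A2 = -5/2, so u_p = -5 - 5*x^2/2 + 9*x/2.

u = -5 - 5*x**2/2 + 9*x/2 + C1*cos(x)*exp(-x) + C2*exp(-x)*sin(x)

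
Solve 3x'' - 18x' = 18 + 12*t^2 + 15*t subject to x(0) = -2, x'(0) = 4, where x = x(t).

Divide through by 3: x'' - 6x' = 6 + 4*t^2 + 5*t.
Characteristic equation r² - 6r = 0 factors as (r - 6)r = 0, so r = 6, 0.
Hence x_h = C1*exp(6*t) + C2.
Since 0 is a characteristic root (multiplicity 1), multiply the polynomial trial by t: try x_p = t*(A0 + A1*t + A2*t^2). Substituting and matching coefficients of each power of t gives A0 = -127/108, A1 = -19/36, A2 = -2/9, so x_p = -127*t/108 - 19*t^2/36 - 2*t^3/9.
General solution: x = C2 - 127*t/108 - 19*t^2/36 - 2*t^3/9 + C1*exp(6*t).
Apply the initial conditions: x(0) = C1 + C2 = -2 and x'(0) = -127/108 + 6*C1 = 4. Solving gives C1 = 559/648, C2 = -1855/648.

x = -1855/648 - 127*t/108 - 19*t**2/36 - 2*t**3/9 + 559*exp(6*t)/648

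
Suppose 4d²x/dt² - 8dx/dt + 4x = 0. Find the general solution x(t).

Divide through by 4: x'' - 2x' + x = 0.
Characteristic equation r² - 2r + 1 = 0 has discriminant (-2)² - 4·(1) = 0, so r = 1 is a repeated root.
Hence x_h = (C1 + C2*t)*exp(t).

x = C1*exp(t) + C2*t*exp(t)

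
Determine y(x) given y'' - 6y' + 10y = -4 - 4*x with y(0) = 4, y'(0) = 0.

y = -16/25 - 2*x/5 - 338*exp(3*x)*sin(x)/25 + 116*cos(x)*exp(3*x)/25

Characteristic equation r² - 6r + 10 = 0 has discriminant (-6)² - 4·(10) = -4 < 0, so r = 3 ± i.
Hence y_h = C1*cos(x)*exp(3*x) + C2*exp(3*x)*sin(x).
For the particular solution try y_p = A0 + A1*x. Substituting and matching coefficients of each power of x gives A0 = -16/25, A1 = -2/5, so y_p = -16/25 - 2*x/5.
General solution: y = -16/25 - 2*x/5 + C1*cos(x)*exp(3*x) + C2*exp(3*x)*sin(x).
Apply the initial conditions: y(0) = -16/25 + C1 = 4 and y'(0) = -2/5 + C2 + 3*C1 = 0. Solving gives C1 = 116/25, C2 = -338/25.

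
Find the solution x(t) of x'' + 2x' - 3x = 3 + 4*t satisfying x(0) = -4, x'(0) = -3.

x = -17/9 - 2*exp(t) - 4*t/3 - exp(-3*t)/9

Characteristic equation r² + 2r - 3 = 0 factors as (r + 3)(r - 1) = 0, so r = -3, 1.
Hence x_h = C1*exp(-3*t) + C2*exp(t).
For the particular solution try x_p = A0 + A1*t. Substituting and matching coefficients of each power of t gives A0 = -17/9, A1 = -4/3, so x_p = -17/9 - 4*t/3.
General solution: x = -17/9 - 4*t/3 + C1*exp(-3*t) + C2*exp(t).
Apply the initial conditions: x(0) = -17/9 + C1 + C2 = -4 and x'(0) = -4/3 + C2 - 3*C1 = -3. Solving gives C1 = -1/9, C2 = -2.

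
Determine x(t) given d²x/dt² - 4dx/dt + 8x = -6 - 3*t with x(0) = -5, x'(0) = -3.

Characteristic equation r² - 4r + 8 = 0 has discriminant (-4)² - 4·(8) = -16 < 0, so r = 2 ± 2i.
Hence x_h = C1*cos(2*t)*exp(2*t) + C2*exp(2*t)*sin(2*t).
For the particular solution try x_p = A0 + A1*t. Substituting and matching coefficients of each power of t gives A0 = -15/16, A1 = -3/8, so x_p = -15/16 - 3*t/8.
General solution: x = -15/16 - 3*t/8 + C1*cos(2*t)*exp(2*t) + C2*exp(2*t)*sin(2*t).
Apply the initial conditions: x(0) = -15/16 + C1 = -5 and x'(0) = -3/8 + 2*C1 + 2*C2 = -3. Solving gives C1 = -65/16, C2 = 11/4.

x = -15/16 - 3*t/8 - 65*cos(2*t)*exp(2*t)/16 + 11*exp(2*t)*sin(2*t)/4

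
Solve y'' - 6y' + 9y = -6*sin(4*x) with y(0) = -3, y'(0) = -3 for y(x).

y = -1731*exp(3*x)/625 - 144*cos(4*x)/625 + 42*sin(4*x)/625 + 126*x*exp(3*x)/25

Characteristic equation r² - 6r + 9 = 0 has discriminant (-6)² - 4·(9) = 0, so r = 3 is a repeated root.
Hence y_h = (C1 + C2*x)*exp(3*x).
Try y_p = A*cos(4*x) + B*sin(4*x). Substituting and equating the coefficients of cos(4x) and sin(4x) gives A = -144/625, B = 42/625, so y_p = -144*cos(4*x)/625 + 42*sin(4*x)/625.
General solution: y = -144*cos(4*x)/625 + 42*sin(4*x)/625 + C1*exp(3*x) + C2*x*exp(3*x).
Apply the initial conditions: y(0) = -144/625 + C1 = -3 and y'(0) = 168/625 + C2 + 3*C1 = -3. Solving gives C1 = -1731/625, C2 = 126/25.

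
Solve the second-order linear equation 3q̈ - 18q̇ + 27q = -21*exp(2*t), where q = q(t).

q = -7*exp(2*t) + C1*exp(3*t) + C2*t*exp(3*t)

Divide through by 3: q'' - 6q' + 9q = -7*exp(2*t).
Characteristic equation r² - 6r + 9 = 0 has discriminant (-6)² - 4·(9) = 0, so r = 3 is a repeated root.
Hence q_h = (C1 + C2*t)*exp(3*t).
Try q_p = A*exp(2*t). Substituting into the equation and dividing by exp(2*t) gives A = -7, so q_p = -7*exp(2*t).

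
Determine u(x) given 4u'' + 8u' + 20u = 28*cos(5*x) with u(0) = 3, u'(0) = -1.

u = -7*cos(5*x)/25 + 7*sin(5*x)/50 + 79*exp(-x)*sin(2*x)/100 + 82*cos(2*x)*exp(-x)/25

Divide through by 4: u'' + 2u' + 5u = 7*cos(5*x).
Characteristic equation r² + 2r + 5 = 0 has discriminant (2)² - 4·(5) = -16 < 0, so r = -1 ± 2i.
Hence u_h = C1*cos(2*x)*exp(-x) + C2*exp(-x)*sin(2*x).
Try u_p = A*cos(5*x) + B*sin(5*x). Substituting and equating the coefficients of cos(5x) and sin(5x) gives A = -7/25, B = 7/50, so u_p = -7*cos(5*x)/25 + 7*sin(5*x)/50.
General solution: u = -7*cos(5*x)/25 + 7*sin(5*x)/50 + C1*cos(2*x)*exp(-x) + C2*exp(-x)*sin(2*x).
Apply the initial conditions: u(0) = -7/25 + C1 = 3 and u'(0) = 7/10 - C1 + 2*C2 = -1. Solving gives C1 = 82/25, C2 = 79/100.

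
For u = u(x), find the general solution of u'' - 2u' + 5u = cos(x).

Characteristic equation r² - 2r + 5 = 0 has discriminant (-2)² - 4·(5) = -16 < 0, so r = 1 ± 2i.
Hence u_h = C1*cos(2*x)*exp(x) + C2*exp(x)*sin(2*x).
Try u_p = A*cos(x) + B*sin(x). Substituting and equating the coefficients of cos(x) and sin(x) gives A = 1/5, B = -1/10, so u_p = -sin(x)/10 + cos(x)/5.

u = -sin(x)/10 + cos(x)/5 + C1*cos(2*x)*exp(x) + C2*exp(x)*sin(2*x)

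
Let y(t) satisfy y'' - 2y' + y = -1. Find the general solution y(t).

Characteristic equation r² - 2r + 1 = 0 has discriminant (-2)² - 4·(1) = 0, so r = 1 is a repeated root.
Hence y_h = (C1 + C2*t)*exp(t).
For the particular solution try y_p = A0. Substituting and matching coefficients of each power of t gives A0 = -1, so y_p = -1.

y = -1 + C1*exp(t) + C2*t*exp(t)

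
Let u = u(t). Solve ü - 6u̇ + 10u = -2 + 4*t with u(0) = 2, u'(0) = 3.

Characteristic equation r² - 6r + 10 = 0 has discriminant (-6)² - 4·(10) = -4 < 0, so r = 3 ± i.
Hence u_h = C1*cos(t)*exp(3*t) + C2*exp(3*t)*sin(t).
For the particular solution try u_p = A0 + A1*t. Substituting and matching coefficients of each power of t gives A0 = 1/25, A1 = 2/5, so u_p = 1/25 + 2*t/5.
General solution: u = 1/25 + 2*t/5 + C1*cos(t)*exp(3*t) + C2*exp(3*t)*sin(t).
Apply the initial conditions: u(0) = 1/25 + C1 = 2 and u'(0) = 2/5 + C2 + 3*C1 = 3. Solving gives C1 = 49/25, C2 = -82/25.

u = 1/25 + 2*t/5 - 82*exp(3*t)*sin(t)/25 + 49*cos(t)*exp(3*t)/25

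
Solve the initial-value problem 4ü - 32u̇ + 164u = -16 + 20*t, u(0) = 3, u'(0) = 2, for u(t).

Divide through by 4: u'' - 8u' + 41u = -4 + 5*t.
Characteristic equation r² - 8r + 41 = 0 has discriminant (-8)² - 4·(41) = -100 < 0, so r = 4 ± 5i.
Hence u_h = C1*cos(5*t)*exp(4*t) + C2*exp(4*t)*sin(5*t).
For the particular solution try u_p = A0 + A1*t. Substituting and matching coefficients of each power of t gives A0 = -124/1681, A1 = 5/41, so u_p = -124/1681 + 5*t/41.
General solution: u = -124/1681 + 5*t/41 + C1*cos(5*t)*exp(4*t) + C2*exp(4*t)*sin(5*t).
Apply the initial conditions: u(0) = -124/1681 + C1 = 3 and u'(0) = 5/41 + 4*C1 + 5*C2 = 2. Solving gives C1 = 5167/1681, C2 = -17511/8405.

u = -124/1681 + 5*t/41 - 17511*exp(4*t)*sin(5*t)/8405 + 5167*cos(5*t)*exp(4*t)/1681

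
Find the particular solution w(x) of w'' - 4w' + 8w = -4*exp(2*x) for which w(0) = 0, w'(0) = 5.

w = -exp(2*x) + cos(2*x)*exp(2*x) + 5*exp(2*x)*sin(2*x)/2

Characteristic equation r² - 4r + 8 = 0 has discriminant (-4)² - 4·(8) = -16 < 0, so r = 2 ± 2i.
Hence w_h = C1*cos(2*x)*exp(2*x) + C2*exp(2*x)*sin(2*x).
Try w_p = A*exp(2*x). Substituting into the equation and dividing by exp(2*x) gives A = -1, so w_p = -exp(2*x).
General solution: w = -exp(2*x) + C1*cos(2*x)*exp(2*x) + C2*exp(2*x)*sin(2*x).
Apply the initial conditions: w(0) = -1 + C1 = 0 and w'(0) = -2 + 2*C1 + 2*C2 = 5. Solving gives C1 = 1, C2 = 5/2.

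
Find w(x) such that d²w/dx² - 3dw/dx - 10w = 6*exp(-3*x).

Characteristic equation r² - 3r - 10 = 0 factors as (r - 5)(r + 2) = 0, so r = 5, -2.
Hence w_h = C1*exp(5*x) + C2*exp(-2*x).
Try w_p = A*exp(-3*x). Substituting into the equation and dividing by exp(-3*x) gives A = 3/4, so w_p = 3*exp(-3*x)/4.

w = 3*exp(-3*x)/4 + C1*exp(5*x) + C2*exp(-2*x)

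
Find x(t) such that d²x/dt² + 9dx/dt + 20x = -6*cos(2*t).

x = -27*sin(2*t)/145 - 24*cos(2*t)/145 + C1*exp(-4*t) + C2*exp(-5*t)

Characteristic equation r² + 9r + 20 = 0 factors as (r + 4)(r + 5) = 0, so r = -4, -5.
Hence x_h = C1*exp(-4*t) + C2*exp(-5*t).
Try x_p = A*cos(2*t) + B*sin(2*t). Substituting and equating the coefficients of cos(2t) and sin(2t) gives A = -24/145, B = -27/145, so x_p = -27*sin(2*t)/145 - 24*cos(2*t)/145.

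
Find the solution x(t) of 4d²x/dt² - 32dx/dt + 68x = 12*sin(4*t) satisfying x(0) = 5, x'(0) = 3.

Divide through by 4: x'' - 8x' + 17x = 3*sin(4*t).
Characteristic equation r² - 8r + 17 = 0 has discriminant (-8)² - 4·(17) = -4 < 0, so r = 4 ± i.
Hence x_h = C1*cos(t)*exp(4*t) + C2*exp(4*t)*sin(t).
Try x_p = A*cos(4*t) + B*sin(4*t). Substituting and equating the coefficients of cos(4t) and sin(4t) gives A = 96/1025, B = 3/1025, so x_p = 3*sin(4*t)/1025 + 96*cos(4*t)/1025.
General solution: x = 3*sin(4*t)/1025 + 96*cos(4*t)/1025 + C1*cos(t)*exp(4*t) + C2*exp(4*t)*sin(t).
Apply the initial conditions: x(0) = 96/1025 + C1 = 5 and x'(0) = 12/1025 + C2 + 4*C1 = 3. Solving gives C1 = 5029/1025, C2 = -17053/1025.

x = 3*sin(4*t)/1025 + 96*cos(4*t)/1025 - 17053*exp(4*t)*sin(t)/1025 + 5029*cos(t)*exp(4*t)/1025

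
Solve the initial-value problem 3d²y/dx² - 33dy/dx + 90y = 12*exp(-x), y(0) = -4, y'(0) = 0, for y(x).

Divide through by 3: y'' - 11y' + 30y = 4*exp(-x).
Characteristic equation r² - 11r + 30 = 0 factors as (r - 6)(r - 5) = 0, so r = 6, 5.
Hence y_h = C1*exp(6*x) + C2*exp(5*x).
Try y_p = A*exp(-x). Substituting into the equation and dividing by exp(-x) gives A = 2/21, so y_p = 2*exp(-x)/21.
General solution: y = 2*exp(-x)/21 + C1*exp(6*x) + C2*exp(5*x).
Apply the initial conditions: y(0) = 2/21 + C1 + C2 = -4 and y'(0) = -2/21 + 5*C2 + 6*C1 = 0. Solving gives C1 = 144/7, C2 = -74/3.

y = -74*exp(5*x)/3 + 2*exp(-x)/21 + 144*exp(6*x)/7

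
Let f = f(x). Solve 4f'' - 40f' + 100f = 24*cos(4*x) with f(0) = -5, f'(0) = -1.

f = -8459*exp(5*x)/1681 - 240*sin(4*x)/1681 + 54*cos(4*x)/1681 + 1014*x*exp(5*x)/41

Divide through by 4: f'' - 10f' + 25f = 6*cos(4*x).
Characteristic equation r² - 10r + 25 = 0 has discriminant (-10)² - 4·(25) = 0, so r = 5 is a repeated root.
Hence f_h = (C1 + C2*x)*exp(5*x).
Try f_p = A*cos(4*x) + B*sin(4*x). Substituting and equating the coefficients of cos(4x) and sin(4x) gives A = 54/1681, B = -240/1681, so f_p = -240*sin(4*x)/1681 + 54*cos(4*x)/1681.
General solution: f = -240*sin(4*x)/1681 + 54*cos(4*x)/1681 + C1*exp(5*x) + C2*x*exp(5*x).
Apply the initial conditions: f(0) = 54/1681 + C1 = -5 and f'(0) = -960/1681 + C2 + 5*C1 = -1. Solving gives C1 = -8459/1681, C2 = 1014/41.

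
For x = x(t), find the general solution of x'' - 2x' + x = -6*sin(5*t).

x = -15*cos(5*t)/169 + 36*sin(5*t)/169 + C1*exp(t) + C2*t*exp(t)

Characteristic equation r² - 2r + 1 = 0 has discriminant (-2)² - 4·(1) = 0, so r = 1 is a repeated root.
Hence x_h = (C1 + C2*t)*exp(t).
Try x_p = A*cos(5*t) + B*sin(5*t). Substituting and equating the coefficients of cos(5t) and sin(5t) gives A = -15/169, B = 36/169, so x_p = -15*cos(5*t)/169 + 36*sin(5*t)/169.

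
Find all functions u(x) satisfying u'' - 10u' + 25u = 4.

u = 4/25 + C1*exp(5*x) + C2*x*exp(5*x)

Characteristic equation r² - 10r + 25 = 0 has discriminant (-10)² - 4·(25) = 0, so r = 5 is a repeated root.
Hence u_h = (C1 + C2*x)*exp(5*x).
For the particular solution try u_p = A0. Substituting and matching coefficients of each power of x gives A0 = 4/25, so u_p = 4/25.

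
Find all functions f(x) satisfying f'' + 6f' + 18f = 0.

f = C1*cos(3*x)*exp(-3*x) + C2*exp(-3*x)*sin(3*x)

Characteristic equation r² + 6r + 18 = 0 has discriminant (6)² - 4·(18) = -36 < 0, so r = -3 ± 3i.
Hence f_h = C1*cos(3*x)*exp(-3*x) + C2*exp(-3*x)*sin(3*x).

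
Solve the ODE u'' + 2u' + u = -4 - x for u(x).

Characteristic equation r² + 2r + 1 = 0 has discriminant (2)² - 4·(1) = 0, so r = -1 is a repeated root.
Hence u_h = (C1 + C2*x)*exp(-x).
For the particular solution try u_p = A0 + A1*x. Substituting and matching coefficients of each power of x gives A0 = -2, A1 = -1, so u_p = -2 - x.

u = -2 - x + C1*exp(-x) + C2*x*exp(-x)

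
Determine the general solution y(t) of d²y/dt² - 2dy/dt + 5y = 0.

y = C1*cos(2*t)*exp(t) + C2*exp(t)*sin(2*t)

Characteristic equation r² - 2r + 5 = 0 has discriminant (-2)² - 4·(5) = -16 < 0, so r = 1 ± 2i.
Hence y_h = C1*cos(2*t)*exp(t) + C2*exp(t)*sin(2*t).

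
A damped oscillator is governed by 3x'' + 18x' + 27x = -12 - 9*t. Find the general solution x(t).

Divide through by 3: x'' + 6x' + 9x = -4 - 3*t.
Characteristic equation r² + 6r + 9 = 0 has discriminant (6)² - 4·(9) = 0, so r = -3 is a repeated root.
Hence x_h = (C1 + C2*t)*exp(-3*t).
For the particular solution try x_p = A0 + A1*t. Substituting and matching coefficients of each power of t gives A0 = -2/9, A1 = -1/3, so x_p = -2/9 - t/3.

x = -2/9 - t/3 + C1*exp(-3*t) + C2*t*exp(-3*t)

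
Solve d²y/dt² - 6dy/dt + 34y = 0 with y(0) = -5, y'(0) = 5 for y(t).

Characteristic equation r² - 6r + 34 = 0 has discriminant (-6)² - 4·(34) = -100 < 0, so r = 3 ± 5i.
Hence y_h = C1*cos(5*t)*exp(3*t) + C2*exp(3*t)*sin(5*t).
Apply the initial conditions: y(0) = C1 = -5 and y'(0) = 3*C1 + 5*C2 = 5. Solving gives C1 = -5, C2 = 4.

y = -5*cos(5*t)*exp(3*t) + 4*exp(3*t)*sin(5*t)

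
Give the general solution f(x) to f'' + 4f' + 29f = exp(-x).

f = exp(-x)/26 + C1*cos(5*x)*exp(-2*x) + C2*exp(-2*x)*sin(5*x)

Characteristic equation r² + 4r + 29 = 0 has discriminant (4)² - 4·(29) = -100 < 0, so r = -2 ± 5i.
Hence f_h = C1*cos(5*x)*exp(-2*x) + C2*exp(-2*x)*sin(5*x).
Try f_p = A*exp(-x). Substituting into the equation and dividing by exp(-x) gives A = 1/26, so f_p = exp(-x)/26.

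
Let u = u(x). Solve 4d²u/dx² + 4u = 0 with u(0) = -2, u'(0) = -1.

u = -sin(x) - 2*cos(x)

Divide through by 4: u'' + u = 0.
Characteristic equation r² + 1 = 0 has discriminant (0)² - 4·(1) = -4 < 0, so r = ± i.
Hence u_h = C1*cos(x) + C2*sin(x).
Apply the initial conditions: u(0) = C1 = -2 and u'(0) = C2 = -1. Solving gives C1 = -2, C2 = -1.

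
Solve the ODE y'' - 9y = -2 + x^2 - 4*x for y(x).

Characteristic equation r² - 9 = 0 factors as (r - 3)(r + 3) = 0, so r = 3, -3.
Hence y_h = C1*exp(3*x) + C2*exp(-3*x).
For the particular solution try y_p = A0 + A1*x + A2*x^2. Substituting and matching coefficients of each power of x gives A0 = 16/81, A1 = 4/9, A2 = -1/9, so y_p = 16/81 - x^2/9 + 4*x/9.

y = 16/81 - x**2/9 + 4*x/9 + C1*exp(3*x) + C2*exp(-3*x)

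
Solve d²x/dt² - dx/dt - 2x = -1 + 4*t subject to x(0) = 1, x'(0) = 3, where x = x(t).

x = 3/2 - 2*t - 2*exp(-t) + 3*exp(2*t)/2

Characteristic equation r² - r - 2 = 0 factors as (r - 2)(r + 1) = 0, so r = 2, -1.
Hence x_h = C1*exp(2*t) + C2*exp(-t).
For the particular solution try x_p = A0 + A1*t. Substituting and matching coefficients of each power of t gives A0 = 3/2, A1 = -2, so x_p = 3/2 - 2*t.
General solution: x = 3/2 - 2*t + C1*exp(2*t) + C2*exp(-t).
Apply the initial conditions: x(0) = 3/2 + C1 + C2 = 1 and x'(0) = -2 - C2 + 2*C1 = 3. Solving gives C1 = 3/2, C2 = -2.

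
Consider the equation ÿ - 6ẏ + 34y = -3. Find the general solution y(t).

y = -3/34 + C1*cos(5*t)*exp(3*t) + C2*exp(3*t)*sin(5*t)

Characteristic equation r² - 6r + 34 = 0 has discriminant (-6)² - 4·(34) = -100 < 0, so r = 3 ± 5i.
Hence y_h = C1*cos(5*t)*exp(3*t) + C2*exp(3*t)*sin(5*t).
For the particular solution try y_p = A0. Substituting and matching coefficients of each power of t gives A0 = -3/34, so y_p = -3/34.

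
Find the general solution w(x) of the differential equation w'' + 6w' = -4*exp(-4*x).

w = C2 + exp(-4*x)/2 + C1*exp(-6*x)

Characteristic equation r² + 6r = 0 factors as (r + 6)r = 0, so r = -6, 0.
Hence w_h = C1*exp(-6*x) + C2.
Try w_p = A*exp(-4*x). Substituting into the equation and dividing by exp(-4*x) gives A = 1/2, so w_p = exp(-4*x)/2.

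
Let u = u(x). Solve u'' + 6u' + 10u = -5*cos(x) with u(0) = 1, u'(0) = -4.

u = -10*sin(x)/39 - 5*cos(x)/13 + 16*exp(-3*x)*sin(x)/39 + 18*cos(x)*exp(-3*x)/13

Characteristic equation r² + 6r + 10 = 0 has discriminant (6)² - 4·(10) = -4 < 0, so r = -3 ± i.
Hence u_h = C1*cos(x)*exp(-3*x) + C2*exp(-3*x)*sin(x).
Try u_p = A*cos(x) + B*sin(x). Substituting and equating the coefficients of cos(x) and sin(x) gives A = -5/13, B = -10/39, so u_p = -10*sin(x)/39 - 5*cos(x)/13.
General solution: u = -10*sin(x)/39 - 5*cos(x)/13 + C1*cos(x)*exp(-3*x) + C2*exp(-3*x)*sin(x).
Apply the initial conditions: u(0) = -5/13 + C1 = 1 and u'(0) = -10/39 + C2 - 3*C1 = -4. Solving gives C1 = 18/13, C2 = 16/39.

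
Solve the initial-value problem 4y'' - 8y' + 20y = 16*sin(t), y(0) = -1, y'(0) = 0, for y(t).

y = 2*cos(t)/5 + 4*sin(t)/5 - 7*cos(2*t)*exp(t)/5 + 3*exp(t)*sin(2*t)/10

Divide through by 4: y'' - 2y' + 5y = 4*sin(t).
Characteristic equation r² - 2r + 5 = 0 has discriminant (-2)² - 4·(5) = -16 < 0, so r = 1 ± 2i.
Hence y_h = C1*cos(2*t)*exp(t) + C2*exp(t)*sin(2*t).
Try y_p = A*cos(t) + B*sin(t). Substituting and equating the coefficients of cos(t) and sin(t) gives A = 2/5, B = 4/5, so y_p = 2*cos(t)/5 + 4*sin(t)/5.
General solution: y = 2*cos(t)/5 + 4*sin(t)/5 + C1*cos(2*t)*exp(t) + C2*exp(t)*sin(2*t).
Apply the initial conditions: y(0) = 2/5 + C1 = -1 and y'(0) = 4/5 + C1 + 2*C2 = 0. Solving gives C1 = -7/5, C2 = 3/10.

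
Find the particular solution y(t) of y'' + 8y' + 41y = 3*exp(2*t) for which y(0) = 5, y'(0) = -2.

Characteristic equation r² + 8r + 41 = 0 has discriminant (8)² - 4·(41) = -100 < 0, so r = -4 ± 5i.
Hence y_h = C1*cos(5*t)*exp(-4*t) + C2*exp(-4*t)*sin(5*t).
Try y_p = A*exp(2*t). Substituting into the equation and dividing by exp(2*t) gives A = 3/61, so y_p = 3*exp(2*t)/61.
General solution: y = 3*exp(2*t)/61 + C1*cos(5*t)*exp(-4*t) + C2*exp(-4*t)*sin(5*t).
Apply the initial conditions: y(0) = 3/61 + C1 = 5 and y'(0) = 6/61 - 4*C1 + 5*C2 = -2. Solving gives C1 = 302/61, C2 = 216/61.

y = 3*exp(2*t)/61 + 216*exp(-4*t)*sin(5*t)/61 + 302*cos(5*t)*exp(-4*t)/61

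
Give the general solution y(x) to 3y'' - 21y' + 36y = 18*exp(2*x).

Divide through by 3: y'' - 7y' + 12y = 6*exp(2*x).
Characteristic equation r² - 7r + 12 = 0 factors as (r - 3)(r - 4) = 0, so r = 3, 4.
Hence y_h = C1*exp(3*x) + C2*exp(4*x).
Try y_p = A*exp(2*x). Substituting into the equation and dividing by exp(2*x) gives A = 3, so y_p = 3*exp(2*x).

y = 3*exp(2*x) + C1*exp(3*x) + C2*exp(4*x)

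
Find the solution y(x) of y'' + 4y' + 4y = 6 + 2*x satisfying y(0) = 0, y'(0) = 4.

Characteristic equation r² + 4r + 4 = 0 has discriminant (4)² - 4·(4) = 0, so r = -2 is a repeated root.
Hence y_h = (C1 + C2*x)*exp(-2*x).
For the particular solution try y_p = A0 + A1*x. Substituting and matching coefficients of each power of x gives A0 = 1, A1 = 1/2, so y_p = 1 + x/2.
General solution: y = 1 + x/2 + C1*exp(-2*x) + C2*x*exp(-2*x).
Apply the initial conditions: y(0) = 1 + C1 = 0 and y'(0) = 1/2 + C2 - 2*C1 = 4. Solving gives C1 = -1, C2 = 3/2.

y = 1 + x/2 - exp(-2*x) + 3*x*exp(-2*x)/2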